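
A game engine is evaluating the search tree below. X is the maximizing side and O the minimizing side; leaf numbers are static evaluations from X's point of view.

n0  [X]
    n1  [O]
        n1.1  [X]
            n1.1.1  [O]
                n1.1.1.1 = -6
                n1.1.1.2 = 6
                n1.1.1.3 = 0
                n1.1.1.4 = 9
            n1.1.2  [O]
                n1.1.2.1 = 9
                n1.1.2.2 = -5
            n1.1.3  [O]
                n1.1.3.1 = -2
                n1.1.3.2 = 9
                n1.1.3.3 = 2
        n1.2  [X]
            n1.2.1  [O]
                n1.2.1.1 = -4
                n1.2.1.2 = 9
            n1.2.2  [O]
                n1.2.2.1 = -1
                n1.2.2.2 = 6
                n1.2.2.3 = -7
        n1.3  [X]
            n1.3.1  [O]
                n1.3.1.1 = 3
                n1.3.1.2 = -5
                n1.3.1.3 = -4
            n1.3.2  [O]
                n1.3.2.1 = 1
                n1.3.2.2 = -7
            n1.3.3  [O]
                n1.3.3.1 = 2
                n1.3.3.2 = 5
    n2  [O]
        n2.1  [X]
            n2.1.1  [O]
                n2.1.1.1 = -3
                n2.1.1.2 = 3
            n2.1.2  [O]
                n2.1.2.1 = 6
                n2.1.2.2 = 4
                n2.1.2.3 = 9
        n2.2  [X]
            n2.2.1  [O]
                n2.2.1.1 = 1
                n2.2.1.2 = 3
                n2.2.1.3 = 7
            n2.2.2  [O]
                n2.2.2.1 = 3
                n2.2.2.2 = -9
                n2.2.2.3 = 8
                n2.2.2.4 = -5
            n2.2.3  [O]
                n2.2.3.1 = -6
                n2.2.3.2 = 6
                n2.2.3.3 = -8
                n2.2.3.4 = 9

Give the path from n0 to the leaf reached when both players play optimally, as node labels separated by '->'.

n0 -> n2 -> n2.2 -> n2.2.1 -> n2.2.1.1

n1.1.1 (O): min(-6, 6, 0, 9) = -6
n1.1.2 (O): min(9, -5) = -5
n1.1.3 (O): min(-2, 9, 2) = -2
n1.1 (X): max(-6, -5, -2) = -2
n1.2.1 (O): min(-4, 9) = -4
n1.2.2 (O): min(-1, 6, -7) = -7
n1.2 (X): max(-4, -7) = -4
n1.3.1 (O): min(3, -5, -4) = -5
n1.3.2 (O): min(1, -7) = -7
n1.3.3 (O): min(2, 5) = 2
n1.3 (X): max(-5, -7, 2) = 2
n1 (O): min(-2, -4, 2) = -4
n2.1.1 (O): min(-3, 3) = -3
n2.1.2 (O): min(6, 4, 9) = 4
n2.1 (X): max(-3, 4) = 4
n2.2.1 (O): min(1, 3, 7) = 1
n2.2.2 (O): min(3, -9, 8, -5) = -9
n2.2.3 (O): min(-6, 6, -8, 9) = -8
n2.2 (X): max(1, -9, -8) = 1
n2 (O): min(4, 1) = 1
n0 (X): max(-4, 1) = 1
At n0, X picks n2 (highest: 1).
At n2, O picks n2.2 (lowest: 1).
At n2.2, X picks n2.2.1 (highest: 1).
At n2.2.1, O picks n2.2.1.1 (lowest: 1).
Terminal value 1.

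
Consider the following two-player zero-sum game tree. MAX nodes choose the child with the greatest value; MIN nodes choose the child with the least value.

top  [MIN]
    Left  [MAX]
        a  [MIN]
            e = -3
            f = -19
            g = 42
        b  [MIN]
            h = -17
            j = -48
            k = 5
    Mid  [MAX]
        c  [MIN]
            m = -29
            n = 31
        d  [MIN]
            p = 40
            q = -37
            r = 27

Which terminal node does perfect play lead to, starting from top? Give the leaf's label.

a (MIN): min(-3, -19, 42) = -19
b (MIN): min(-17, -48, 5) = -48
Left (MAX): max(-19, -48) = -19
c (MIN): min(-29, 31) = -29
d (MIN): min(40, -37, 27) = -37
Mid (MAX): max(-29, -37) = -29
top (MIN): min(-19, -29) = -29
At top, MIN picks Mid (lowest: -29).
At Mid, MAX picks c (highest: -29).
At c, MIN picks m (lowest: -29).
Terminal value -29.

m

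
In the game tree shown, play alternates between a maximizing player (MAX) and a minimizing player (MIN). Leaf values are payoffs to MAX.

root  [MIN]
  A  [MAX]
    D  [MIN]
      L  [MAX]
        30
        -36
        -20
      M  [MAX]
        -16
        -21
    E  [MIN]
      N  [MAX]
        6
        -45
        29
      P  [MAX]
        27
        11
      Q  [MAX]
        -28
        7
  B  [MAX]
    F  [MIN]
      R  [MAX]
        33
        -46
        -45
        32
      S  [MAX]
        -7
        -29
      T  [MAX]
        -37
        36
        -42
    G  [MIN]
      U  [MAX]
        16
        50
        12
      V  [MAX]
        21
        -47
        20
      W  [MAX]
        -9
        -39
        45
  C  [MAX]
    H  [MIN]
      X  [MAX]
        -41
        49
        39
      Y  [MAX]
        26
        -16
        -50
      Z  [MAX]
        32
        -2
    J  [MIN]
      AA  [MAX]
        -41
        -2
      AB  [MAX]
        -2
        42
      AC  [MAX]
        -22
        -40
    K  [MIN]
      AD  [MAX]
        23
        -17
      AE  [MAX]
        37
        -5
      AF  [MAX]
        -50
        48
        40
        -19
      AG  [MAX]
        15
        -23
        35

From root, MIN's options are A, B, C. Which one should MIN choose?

L (MAX): max(30, -36, -20) = 30
M (MAX): max(-16, -21) = -16
D (MIN): min(30, -16) = -16
N (MAX): max(6, -45, 29) = 29
P (MAX): max(27, 11) = 27
Q (MAX): max(-28, 7) = 7
E (MIN): min(29, 27, 7) = 7
A (MAX): max(-16, 7) = 7
R (MAX): max(33, -46, -45, 32) = 33
S (MAX): max(-7, -29) = -7
T (MAX): max(-37, 36, -42) = 36
F (MIN): min(33, -7, 36) = -7
U (MAX): max(16, 50, 12) = 50
V (MAX): max(21, -47, 20) = 21
W (MAX): max(-9, -39, 45) = 45
G (MIN): min(50, 21, 45) = 21
B (MAX): max(-7, 21) = 21
X (MAX): max(-41, 49, 39) = 49
Y (MAX): max(26, -16, -50) = 26
Z (MAX): max(32, -2) = 32
H (MIN): min(49, 26, 32) = 26
AA (MAX): max(-41, -2) = -2
AB (MAX): max(-2, 42) = 42
AC (MAX): max(-22, -40) = -22
J (MIN): min(-2, 42, -22) = -22
AD (MAX): max(23, -17) = 23
AE (MAX): max(37, -5) = 37
AF (MAX): max(-50, 48, 40, -19) = 48
AG (MAX): max(15, -23, 35) = 35
K (MIN): min(23, 37, 48, 35) = 23
C (MAX): max(26, -22, 23) = 26
root (MIN): min(7, 21, 26) = 7
MIN at root wants the lowest of {A=7, B=21, C=26}, so chooses A.

A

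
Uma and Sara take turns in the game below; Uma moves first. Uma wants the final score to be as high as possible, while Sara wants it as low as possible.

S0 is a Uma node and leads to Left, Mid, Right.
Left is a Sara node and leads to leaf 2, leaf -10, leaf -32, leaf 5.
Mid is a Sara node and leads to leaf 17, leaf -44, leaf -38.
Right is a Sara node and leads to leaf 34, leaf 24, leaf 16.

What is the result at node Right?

16

Right (Sara): min(34, 24, 16) = 16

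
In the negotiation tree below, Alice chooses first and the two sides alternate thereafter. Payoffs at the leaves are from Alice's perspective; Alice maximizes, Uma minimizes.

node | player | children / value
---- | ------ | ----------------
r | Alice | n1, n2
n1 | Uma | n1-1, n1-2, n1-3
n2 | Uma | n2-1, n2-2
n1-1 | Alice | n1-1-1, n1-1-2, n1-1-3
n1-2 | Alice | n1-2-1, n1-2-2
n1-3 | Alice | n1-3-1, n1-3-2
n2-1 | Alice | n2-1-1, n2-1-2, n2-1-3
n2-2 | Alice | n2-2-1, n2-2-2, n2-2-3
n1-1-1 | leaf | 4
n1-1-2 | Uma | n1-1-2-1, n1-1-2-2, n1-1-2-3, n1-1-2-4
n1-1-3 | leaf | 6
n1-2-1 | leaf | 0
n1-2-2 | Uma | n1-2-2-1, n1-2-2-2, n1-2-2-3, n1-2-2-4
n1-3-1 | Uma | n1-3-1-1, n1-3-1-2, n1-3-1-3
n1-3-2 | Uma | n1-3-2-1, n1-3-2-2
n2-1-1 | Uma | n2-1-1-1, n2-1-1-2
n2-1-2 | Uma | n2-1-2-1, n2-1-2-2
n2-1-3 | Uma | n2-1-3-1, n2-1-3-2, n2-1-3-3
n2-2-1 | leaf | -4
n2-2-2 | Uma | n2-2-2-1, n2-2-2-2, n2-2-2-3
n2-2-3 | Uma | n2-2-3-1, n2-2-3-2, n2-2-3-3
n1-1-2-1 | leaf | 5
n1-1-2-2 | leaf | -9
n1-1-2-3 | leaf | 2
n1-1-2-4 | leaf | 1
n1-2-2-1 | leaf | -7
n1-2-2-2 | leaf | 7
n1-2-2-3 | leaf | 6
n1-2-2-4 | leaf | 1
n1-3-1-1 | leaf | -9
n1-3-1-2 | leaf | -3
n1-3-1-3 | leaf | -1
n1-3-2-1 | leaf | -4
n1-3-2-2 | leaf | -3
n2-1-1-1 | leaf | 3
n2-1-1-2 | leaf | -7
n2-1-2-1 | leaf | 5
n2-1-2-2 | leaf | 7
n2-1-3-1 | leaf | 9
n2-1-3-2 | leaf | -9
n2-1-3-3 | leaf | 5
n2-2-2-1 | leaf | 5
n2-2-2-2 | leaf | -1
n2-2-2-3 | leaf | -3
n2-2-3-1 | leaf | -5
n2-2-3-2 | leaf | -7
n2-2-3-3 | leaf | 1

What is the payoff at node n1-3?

-4

n1-3-1 (Uma): min(-9, -3, -1) = -9
n1-3-2 (Uma): min(-4, -3) = -4
n1-3 (Alice): max(-9, -4) = -4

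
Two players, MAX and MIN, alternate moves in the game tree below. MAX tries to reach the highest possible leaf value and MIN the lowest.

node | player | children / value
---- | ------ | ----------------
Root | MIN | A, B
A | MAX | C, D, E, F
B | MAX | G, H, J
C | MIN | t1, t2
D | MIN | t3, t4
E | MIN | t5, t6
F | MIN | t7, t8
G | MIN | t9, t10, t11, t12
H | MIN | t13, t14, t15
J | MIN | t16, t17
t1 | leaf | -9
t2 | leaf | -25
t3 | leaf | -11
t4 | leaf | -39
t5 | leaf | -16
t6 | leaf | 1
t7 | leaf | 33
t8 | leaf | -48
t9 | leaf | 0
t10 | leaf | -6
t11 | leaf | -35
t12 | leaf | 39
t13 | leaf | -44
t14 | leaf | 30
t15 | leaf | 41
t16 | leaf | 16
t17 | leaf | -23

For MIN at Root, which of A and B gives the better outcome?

B

C (MIN): min(-9, -25) = -25
D (MIN): min(-11, -39) = -39
E (MIN): min(-16, 1) = -16
F (MIN): min(33, -48) = -48
A (MAX): max(-25, -39, -16, -48) = -16
G (MIN): min(0, -6, -35, 39) = -35
H (MIN): min(-44, 30, 41) = -44
J (MIN): min(16, -23) = -23
B (MAX): max(-35, -44, -23) = -23
MIN prefers the lower value; A=-16, B=-23. B is better since -23 < -16.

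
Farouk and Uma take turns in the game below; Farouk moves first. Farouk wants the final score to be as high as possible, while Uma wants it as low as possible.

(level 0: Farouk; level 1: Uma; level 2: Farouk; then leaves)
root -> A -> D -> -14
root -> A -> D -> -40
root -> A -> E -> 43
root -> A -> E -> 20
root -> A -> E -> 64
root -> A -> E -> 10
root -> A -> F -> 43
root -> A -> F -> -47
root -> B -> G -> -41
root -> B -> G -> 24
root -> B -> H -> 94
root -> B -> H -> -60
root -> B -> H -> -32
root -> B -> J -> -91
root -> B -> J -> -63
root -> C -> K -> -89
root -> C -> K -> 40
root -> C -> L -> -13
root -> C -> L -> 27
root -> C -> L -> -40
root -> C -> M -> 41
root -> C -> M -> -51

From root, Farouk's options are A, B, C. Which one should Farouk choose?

D (Farouk): max(-14, -40) = -14
E (Farouk): max(43, 20, 64, 10) = 64
F (Farouk): max(43, -47) = 43
A (Uma): min(-14, 64, 43) = -14
G (Farouk): max(-41, 24) = 24
H (Farouk): max(94, -60, -32) = 94
J (Farouk): max(-91, -63) = -63
B (Uma): min(24, 94, -63) = -63
K (Farouk): max(-89, 40) = 40
L (Farouk): max(-13, 27, -40) = 27
M (Farouk): max(41, -51) = 41
C (Uma): min(40, 27, 41) = 27
root (Farouk): max(-14, -63, 27) = 27
Farouk at root wants the highest of {A=-14, B=-63, C=27}, so chooses C.

C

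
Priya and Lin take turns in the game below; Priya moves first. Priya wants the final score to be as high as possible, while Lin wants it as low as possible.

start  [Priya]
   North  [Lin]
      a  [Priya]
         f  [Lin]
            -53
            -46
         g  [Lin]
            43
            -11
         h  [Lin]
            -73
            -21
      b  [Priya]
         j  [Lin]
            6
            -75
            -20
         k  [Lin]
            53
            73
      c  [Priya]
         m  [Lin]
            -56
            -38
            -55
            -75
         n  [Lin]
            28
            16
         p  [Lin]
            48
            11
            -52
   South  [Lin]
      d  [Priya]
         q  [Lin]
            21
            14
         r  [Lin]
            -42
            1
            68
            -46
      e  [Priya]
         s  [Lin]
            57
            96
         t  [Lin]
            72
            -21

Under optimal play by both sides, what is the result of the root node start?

f (Lin): min(-53, -46) = -53
g (Lin): min(43, -11) = -11
h (Lin): min(-73, -21) = -73
a (Priya): max(-53, -11, -73) = -11
j (Lin): min(6, -75, -20) = -75
k (Lin): min(53, 73) = 53
b (Priya): max(-75, 53) = 53
m (Lin): min(-56, -38, -55, -75) = -75
n (Lin): min(28, 16) = 16
p (Lin): min(48, 11, -52) = -52
c (Priya): max(-75, 16, -52) = 16
North (Lin): min(-11, 53, 16) = -11
q (Lin): min(21, 14) = 14
r (Lin): min(-42, 1, 68, -46) = -46
d (Priya): max(14, -46) = 14
s (Lin): min(57, 96) = 57
t (Lin): min(72, -21) = -21
e (Priya): max(57, -21) = 57
South (Lin): min(14, 57) = 14
start (Priya): max(-11, 14) = 14

14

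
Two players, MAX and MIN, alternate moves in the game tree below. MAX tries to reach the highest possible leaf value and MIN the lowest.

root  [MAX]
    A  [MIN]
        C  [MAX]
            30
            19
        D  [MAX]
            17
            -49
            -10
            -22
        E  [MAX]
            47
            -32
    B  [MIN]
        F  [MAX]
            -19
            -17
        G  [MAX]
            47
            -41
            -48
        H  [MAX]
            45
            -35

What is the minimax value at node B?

-17

F (MAX): max(-19, -17) = -17
G (MAX): max(47, -41, -48) = 47
H (MAX): max(45, -35) = 45
B (MIN): min(-17, 47, 45) = -17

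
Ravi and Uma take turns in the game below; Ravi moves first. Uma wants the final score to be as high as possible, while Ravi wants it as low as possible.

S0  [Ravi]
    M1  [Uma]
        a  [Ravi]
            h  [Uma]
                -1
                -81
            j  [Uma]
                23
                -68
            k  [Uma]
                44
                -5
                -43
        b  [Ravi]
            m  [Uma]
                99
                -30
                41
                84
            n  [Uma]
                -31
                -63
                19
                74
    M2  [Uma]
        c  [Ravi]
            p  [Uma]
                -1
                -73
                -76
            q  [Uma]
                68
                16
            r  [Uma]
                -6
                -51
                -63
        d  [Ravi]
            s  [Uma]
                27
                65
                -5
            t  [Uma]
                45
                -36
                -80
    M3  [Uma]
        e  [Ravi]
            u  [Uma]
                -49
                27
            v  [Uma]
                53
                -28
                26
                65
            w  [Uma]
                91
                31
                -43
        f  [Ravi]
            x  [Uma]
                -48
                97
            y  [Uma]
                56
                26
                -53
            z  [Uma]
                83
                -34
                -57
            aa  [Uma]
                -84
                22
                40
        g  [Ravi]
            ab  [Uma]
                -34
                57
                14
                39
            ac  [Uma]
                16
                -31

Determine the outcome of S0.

40

h (Uma): max(-1, -81) = -1
j (Uma): max(23, -68) = 23
k (Uma): max(44, -5, -43) = 44
a (Ravi): min(-1, 23, 44) = -1
m (Uma): max(99, -30, 41, 84) = 99
n (Uma): max(-31, -63, 19, 74) = 74
b (Ravi): min(99, 74) = 74
M1 (Uma): max(-1, 74) = 74
p (Uma): max(-1, -73, -76) = -1
q (Uma): max(68, 16) = 68
r (Uma): max(-6, -51, -63) = -6
c (Ravi): min(-1, 68, -6) = -6
s (Uma): max(27, 65, -5) = 65
t (Uma): max(45, -36, -80) = 45
d (Ravi): min(65, 45) = 45
M2 (Uma): max(-6, 45) = 45
u (Uma): max(-49, 27) = 27
v (Uma): max(53, -28, 26, 65) = 65
w (Uma): max(91, 31, -43) = 91
e (Ravi): min(27, 65, 91) = 27
x (Uma): max(-48, 97) = 97
y (Uma): max(56, 26, -53) = 56
z (Uma): max(83, -34, -57) = 83
aa (Uma): max(-84, 22, 40) = 40
f (Ravi): min(97, 56, 83, 40) = 40
ab (Uma): max(-34, 57, 14, 39) = 57
ac (Uma): max(16, -31) = 16
g (Ravi): min(57, 16) = 16
M3 (Uma): max(27, 40, 16) = 40
S0 (Ravi): min(74, 45, 40) = 40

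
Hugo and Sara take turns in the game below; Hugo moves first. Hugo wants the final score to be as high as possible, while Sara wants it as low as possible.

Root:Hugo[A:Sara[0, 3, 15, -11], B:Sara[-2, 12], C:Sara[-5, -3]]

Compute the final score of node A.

A (Sara): min(0, 3, 15, -11) = -11

-11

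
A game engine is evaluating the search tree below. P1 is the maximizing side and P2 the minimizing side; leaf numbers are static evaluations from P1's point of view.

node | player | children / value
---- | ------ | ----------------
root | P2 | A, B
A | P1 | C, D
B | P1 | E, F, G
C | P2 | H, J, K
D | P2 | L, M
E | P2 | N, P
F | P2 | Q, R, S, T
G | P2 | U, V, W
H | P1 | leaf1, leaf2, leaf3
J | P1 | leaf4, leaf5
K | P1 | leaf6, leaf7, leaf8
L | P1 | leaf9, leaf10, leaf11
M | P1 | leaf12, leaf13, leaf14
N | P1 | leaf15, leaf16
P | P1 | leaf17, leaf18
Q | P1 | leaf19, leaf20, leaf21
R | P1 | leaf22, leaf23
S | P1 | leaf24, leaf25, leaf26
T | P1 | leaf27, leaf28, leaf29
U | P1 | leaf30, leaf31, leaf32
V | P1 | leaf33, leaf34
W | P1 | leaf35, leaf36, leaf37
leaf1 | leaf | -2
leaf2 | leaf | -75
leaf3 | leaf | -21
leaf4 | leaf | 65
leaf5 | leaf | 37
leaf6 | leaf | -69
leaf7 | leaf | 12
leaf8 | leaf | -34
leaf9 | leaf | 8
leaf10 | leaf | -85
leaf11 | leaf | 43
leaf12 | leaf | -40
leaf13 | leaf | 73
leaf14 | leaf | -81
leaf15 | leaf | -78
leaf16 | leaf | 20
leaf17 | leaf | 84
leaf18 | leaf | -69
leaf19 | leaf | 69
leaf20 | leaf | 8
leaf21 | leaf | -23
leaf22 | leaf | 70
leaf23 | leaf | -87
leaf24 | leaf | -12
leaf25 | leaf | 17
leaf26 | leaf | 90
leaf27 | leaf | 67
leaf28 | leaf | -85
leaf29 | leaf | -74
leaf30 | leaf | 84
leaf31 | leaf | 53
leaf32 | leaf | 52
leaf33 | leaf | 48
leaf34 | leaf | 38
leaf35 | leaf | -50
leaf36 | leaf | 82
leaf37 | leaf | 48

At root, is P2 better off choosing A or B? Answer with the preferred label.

H (P1): max(-2, -75, -21) = -2
J (P1): max(65, 37) = 65
K (P1): max(-69, 12, -34) = 12
C (P2): min(-2, 65, 12) = -2
L (P1): max(8, -85, 43) = 43
M (P1): max(-40, 73, -81) = 73
D (P2): min(43, 73) = 43
A (P1): max(-2, 43) = 43
N (P1): max(-78, 20) = 20
P (P1): max(84, -69) = 84
E (P2): min(20, 84) = 20
Q (P1): max(69, 8, -23) = 69
R (P1): max(70, -87) = 70
S (P1): max(-12, 17, 90) = 90
T (P1): max(67, -85, -74) = 67
F (P2): min(69, 70, 90, 67) = 67
U (P1): max(84, 53, 52) = 84
V (P1): max(48, 38) = 48
W (P1): max(-50, 82, 48) = 82
G (P2): min(84, 48, 82) = 48
B (P1): max(20, 67, 48) = 67
P2 prefers the lower value; A=43, B=67. A is better since 43 < 67.

A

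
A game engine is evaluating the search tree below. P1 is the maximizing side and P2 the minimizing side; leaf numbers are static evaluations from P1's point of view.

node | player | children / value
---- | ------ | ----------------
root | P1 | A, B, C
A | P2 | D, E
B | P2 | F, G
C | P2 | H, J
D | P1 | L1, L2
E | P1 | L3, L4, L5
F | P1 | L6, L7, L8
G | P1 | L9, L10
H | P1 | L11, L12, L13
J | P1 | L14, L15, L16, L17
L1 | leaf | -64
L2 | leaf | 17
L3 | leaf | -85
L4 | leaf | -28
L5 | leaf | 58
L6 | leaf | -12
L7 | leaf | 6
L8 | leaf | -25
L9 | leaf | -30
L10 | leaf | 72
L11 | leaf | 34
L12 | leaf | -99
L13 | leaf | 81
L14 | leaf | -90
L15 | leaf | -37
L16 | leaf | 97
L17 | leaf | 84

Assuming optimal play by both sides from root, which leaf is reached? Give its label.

D (P1): max(-64, 17) = 17
E (P1): max(-85, -28, 58) = 58
A (P2): min(17, 58) = 17
F (P1): max(-12, 6, -25) = 6
G (P1): max(-30, 72) = 72
B (P2): min(6, 72) = 6
H (P1): max(34, -99, 81) = 81
J (P1): max(-90, -37, 97, 84) = 97
C (P2): min(81, 97) = 81
root (P1): max(17, 6, 81) = 81
At root, P1 picks C (highest: 81).
At C, P2 picks H (lowest: 81).
At H, P1 picks L13 (highest: 81).
Terminal value 81.

L13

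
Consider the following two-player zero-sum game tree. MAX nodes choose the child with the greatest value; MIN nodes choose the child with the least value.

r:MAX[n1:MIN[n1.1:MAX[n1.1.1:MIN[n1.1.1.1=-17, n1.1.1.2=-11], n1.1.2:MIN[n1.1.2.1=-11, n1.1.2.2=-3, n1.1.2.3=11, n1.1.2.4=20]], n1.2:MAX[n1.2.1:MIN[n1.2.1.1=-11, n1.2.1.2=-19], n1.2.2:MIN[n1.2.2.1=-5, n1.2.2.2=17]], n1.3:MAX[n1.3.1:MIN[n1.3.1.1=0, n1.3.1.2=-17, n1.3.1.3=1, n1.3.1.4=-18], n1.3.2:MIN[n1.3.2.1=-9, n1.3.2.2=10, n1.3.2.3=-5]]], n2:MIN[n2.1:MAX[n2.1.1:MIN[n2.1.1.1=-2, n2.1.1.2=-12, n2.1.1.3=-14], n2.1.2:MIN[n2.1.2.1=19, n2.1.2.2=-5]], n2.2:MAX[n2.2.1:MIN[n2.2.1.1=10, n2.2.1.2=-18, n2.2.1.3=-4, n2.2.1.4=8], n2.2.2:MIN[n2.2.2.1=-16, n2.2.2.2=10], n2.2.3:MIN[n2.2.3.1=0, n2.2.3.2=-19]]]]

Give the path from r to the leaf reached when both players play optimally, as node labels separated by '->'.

n1.1.1 (MIN): min(-17, -11) = -17
n1.1.2 (MIN): min(-11, -3, 11, 20) = -11
n1.1 (MAX): max(-17, -11) = -11
n1.2.1 (MIN): min(-11, -19) = -19
n1.2.2 (MIN): min(-5, 17) = -5
n1.2 (MAX): max(-19, -5) = -5
n1.3.1 (MIN): min(0, -17, 1, -18) = -18
n1.3.2 (MIN): min(-9, 10, -5) = -9
n1.3 (MAX): max(-18, -9) = -9
n1 (MIN): min(-11, -5, -9) = -11
n2.1.1 (MIN): min(-2, -12, -14) = -14
n2.1.2 (MIN): min(19, -5) = -5
n2.1 (MAX): max(-14, -5) = -5
n2.2.1 (MIN): min(10, -18, -4, 8) = -18
n2.2.2 (MIN): min(-16, 10) = -16
n2.2.3 (MIN): min(0, -19) = -19
n2.2 (MAX): max(-18, -16, -19) = -16
n2 (MIN): min(-5, -16) = -16
r (MAX): max(-11, -16) = -11
At r, MAX picks n1 (highest: -11).
At n1, MIN picks n1.1 (lowest: -11).
At n1.1, MAX picks n1.1.2 (highest: -11).
At n1.1.2, MIN picks n1.1.2.1 (lowest: -11).
Terminal value -11.

r -> n1 -> n1.1 -> n1.1.2 -> n1.1.2.1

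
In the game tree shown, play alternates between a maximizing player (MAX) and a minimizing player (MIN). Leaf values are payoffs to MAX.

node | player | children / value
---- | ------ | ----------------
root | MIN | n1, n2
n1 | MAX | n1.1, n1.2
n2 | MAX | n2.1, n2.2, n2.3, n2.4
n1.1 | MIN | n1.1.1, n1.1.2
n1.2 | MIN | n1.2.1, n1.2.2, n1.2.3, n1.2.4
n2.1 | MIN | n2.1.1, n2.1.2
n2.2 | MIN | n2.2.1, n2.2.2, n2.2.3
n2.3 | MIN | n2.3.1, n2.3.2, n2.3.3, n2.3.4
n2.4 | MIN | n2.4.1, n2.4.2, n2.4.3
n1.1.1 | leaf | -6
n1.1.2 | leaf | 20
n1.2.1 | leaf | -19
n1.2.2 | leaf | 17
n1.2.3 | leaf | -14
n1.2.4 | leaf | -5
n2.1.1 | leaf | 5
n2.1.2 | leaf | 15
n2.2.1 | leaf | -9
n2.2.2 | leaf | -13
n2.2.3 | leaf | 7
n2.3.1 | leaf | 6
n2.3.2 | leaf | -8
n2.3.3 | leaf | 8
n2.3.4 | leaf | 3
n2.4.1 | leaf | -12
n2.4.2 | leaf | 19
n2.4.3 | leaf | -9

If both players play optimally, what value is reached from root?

-6

n1.1 (MIN): min(-6, 20) = -6
n1.2 (MIN): min(-19, 17, -14, -5) = -19
n1 (MAX): max(-6, -19) = -6
n2.1 (MIN): min(5, 15) = 5
n2.2 (MIN): min(-9, -13, 7) = -13
n2.3 (MIN): min(6, -8, 8, 3) = -8
n2.4 (MIN): min(-12, 19, -9) = -12
n2 (MAX): max(5, -13, -8, -12) = 5
root (MIN): min(-6, 5) = -6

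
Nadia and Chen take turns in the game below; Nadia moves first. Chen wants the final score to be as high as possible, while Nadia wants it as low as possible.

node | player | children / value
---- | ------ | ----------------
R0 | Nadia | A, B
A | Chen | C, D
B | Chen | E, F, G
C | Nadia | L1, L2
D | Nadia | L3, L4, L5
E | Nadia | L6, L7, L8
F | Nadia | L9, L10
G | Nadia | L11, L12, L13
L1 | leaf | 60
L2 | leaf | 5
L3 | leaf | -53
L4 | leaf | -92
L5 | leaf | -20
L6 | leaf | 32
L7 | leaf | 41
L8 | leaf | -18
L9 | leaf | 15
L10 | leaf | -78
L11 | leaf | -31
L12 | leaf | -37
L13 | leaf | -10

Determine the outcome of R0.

C (Nadia): min(60, 5) = 5
D (Nadia): min(-53, -92, -20) = -92
A (Chen): max(5, -92) = 5
E (Nadia): min(32, 41, -18) = -18
F (Nadia): min(15, -78) = -78
G (Nadia): min(-31, -37, -10) = -37
B (Chen): max(-18, -78, -37) = -18
R0 (Nadia): min(5, -18) = -18

-18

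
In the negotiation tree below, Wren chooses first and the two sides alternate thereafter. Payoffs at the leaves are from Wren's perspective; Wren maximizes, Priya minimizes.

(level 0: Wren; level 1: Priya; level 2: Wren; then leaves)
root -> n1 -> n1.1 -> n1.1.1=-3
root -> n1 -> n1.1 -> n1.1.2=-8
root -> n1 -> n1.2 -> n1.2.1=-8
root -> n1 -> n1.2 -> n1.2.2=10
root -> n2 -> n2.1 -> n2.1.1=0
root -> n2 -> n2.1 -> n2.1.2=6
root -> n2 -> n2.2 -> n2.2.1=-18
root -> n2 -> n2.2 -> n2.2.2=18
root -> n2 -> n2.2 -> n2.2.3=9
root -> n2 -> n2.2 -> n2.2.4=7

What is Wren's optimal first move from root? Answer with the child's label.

n2

n1.1 (Wren): max(-3, -8) = -3
n1.2 (Wren): max(-8, 10) = 10
n1 (Priya): min(-3, 10) = -3
n2.1 (Wren): max(0, 6) = 6
n2.2 (Wren): max(-18, 18, 9, 7) = 18
n2 (Priya): min(6, 18) = 6
root (Wren): max(-3, 6) = 6
Wren at root wants the highest of {n1=-3, n2=6}, so chooses n2.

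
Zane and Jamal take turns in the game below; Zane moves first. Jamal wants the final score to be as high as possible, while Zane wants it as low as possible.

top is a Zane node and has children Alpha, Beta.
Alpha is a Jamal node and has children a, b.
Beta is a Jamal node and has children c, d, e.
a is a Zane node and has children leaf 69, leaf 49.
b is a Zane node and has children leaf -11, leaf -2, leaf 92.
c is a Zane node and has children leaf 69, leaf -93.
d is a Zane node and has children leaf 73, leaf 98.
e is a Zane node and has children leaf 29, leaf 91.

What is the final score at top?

49

a (Zane): min(69, 49) = 49
b (Zane): min(-11, -2, 92) = -11
Alpha (Jamal): max(49, -11) = 49
c (Zane): min(69, -93) = -93
d (Zane): min(73, 98) = 73
e (Zane): min(29, 91) = 29
Beta (Jamal): max(-93, 73, 29) = 73
top (Zane): min(49, 73) = 49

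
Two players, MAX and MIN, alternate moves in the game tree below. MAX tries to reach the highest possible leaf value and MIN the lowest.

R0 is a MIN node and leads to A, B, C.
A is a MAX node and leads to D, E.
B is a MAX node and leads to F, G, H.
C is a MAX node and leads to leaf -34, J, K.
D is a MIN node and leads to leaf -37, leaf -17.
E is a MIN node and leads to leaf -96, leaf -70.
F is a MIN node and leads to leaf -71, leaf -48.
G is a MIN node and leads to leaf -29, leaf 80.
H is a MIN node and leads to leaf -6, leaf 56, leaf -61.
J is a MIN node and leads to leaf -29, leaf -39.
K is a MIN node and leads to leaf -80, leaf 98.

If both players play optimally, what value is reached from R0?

D (MIN): min(-37, -17) = -37
E (MIN): min(-96, -70) = -96
A (MAX): max(-37, -96) = -37
F (MIN): min(-71, -48) = -71
G (MIN): min(-29, 80) = -29
H (MIN): min(-6, 56, -61) = -61
B (MAX): max(-71, -29, -61) = -29
J (MIN): min(-29, -39) = -39
K (MIN): min(-80, 98) = -80
C (MAX): max(-34, -39, -80) = -34
R0 (MIN): min(-37, -29, -34) = -37

-37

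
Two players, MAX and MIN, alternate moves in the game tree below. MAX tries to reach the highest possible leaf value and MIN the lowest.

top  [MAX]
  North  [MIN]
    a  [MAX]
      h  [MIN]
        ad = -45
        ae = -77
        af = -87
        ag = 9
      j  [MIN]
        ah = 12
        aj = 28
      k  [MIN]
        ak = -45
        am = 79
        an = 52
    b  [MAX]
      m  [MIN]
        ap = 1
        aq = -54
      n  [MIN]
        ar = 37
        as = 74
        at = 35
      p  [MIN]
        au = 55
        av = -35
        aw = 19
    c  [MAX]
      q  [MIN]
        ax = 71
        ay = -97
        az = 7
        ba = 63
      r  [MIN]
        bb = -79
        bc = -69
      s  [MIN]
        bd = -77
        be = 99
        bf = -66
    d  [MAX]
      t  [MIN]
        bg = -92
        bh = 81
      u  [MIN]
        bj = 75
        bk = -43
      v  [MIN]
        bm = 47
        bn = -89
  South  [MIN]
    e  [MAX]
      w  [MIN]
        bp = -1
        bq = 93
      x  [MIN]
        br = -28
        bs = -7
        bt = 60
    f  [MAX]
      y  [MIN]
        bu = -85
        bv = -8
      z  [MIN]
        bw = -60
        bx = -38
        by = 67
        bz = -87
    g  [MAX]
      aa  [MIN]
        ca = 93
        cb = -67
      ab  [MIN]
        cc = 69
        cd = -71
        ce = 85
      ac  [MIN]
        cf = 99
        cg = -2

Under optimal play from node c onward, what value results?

-77

q (MIN): min(71, -97, 7, 63) = -97
r (MIN): min(-79, -69) = -79
s (MIN): min(-77, 99, -66) = -77
c (MAX): max(-97, -79, -77) = -77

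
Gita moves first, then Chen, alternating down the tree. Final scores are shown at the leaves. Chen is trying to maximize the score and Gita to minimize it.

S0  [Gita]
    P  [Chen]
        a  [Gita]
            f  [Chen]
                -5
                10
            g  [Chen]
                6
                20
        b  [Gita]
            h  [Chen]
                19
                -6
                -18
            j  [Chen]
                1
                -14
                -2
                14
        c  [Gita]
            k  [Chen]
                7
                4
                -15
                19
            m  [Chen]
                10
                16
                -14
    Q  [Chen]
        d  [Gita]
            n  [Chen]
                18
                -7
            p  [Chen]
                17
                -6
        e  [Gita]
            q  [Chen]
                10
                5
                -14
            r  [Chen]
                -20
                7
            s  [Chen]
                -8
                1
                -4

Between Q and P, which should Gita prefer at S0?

P

n (Chen): max(18, -7) = 18
p (Chen): max(17, -6) = 17
d (Gita): min(18, 17) = 17
q (Chen): max(10, 5, -14) = 10
r (Chen): max(-20, 7) = 7
s (Chen): max(-8, 1, -4) = 1
e (Gita): min(10, 7, 1) = 1
Q (Chen): max(17, 1) = 17
f (Chen): max(-5, 10) = 10
g (Chen): max(6, 20) = 20
a (Gita): min(10, 20) = 10
h (Chen): max(19, -6, -18) = 19
j (Chen): max(1, -14, -2, 14) = 14
b (Gita): min(19, 14) = 14
k (Chen): max(7, 4, -15, 19) = 19
m (Chen): max(10, 16, -14) = 16
c (Gita): min(19, 16) = 16
P (Chen): max(10, 14, 16) = 16
Gita prefers the lower value; Q=17, P=16. P is better since 16 < 17.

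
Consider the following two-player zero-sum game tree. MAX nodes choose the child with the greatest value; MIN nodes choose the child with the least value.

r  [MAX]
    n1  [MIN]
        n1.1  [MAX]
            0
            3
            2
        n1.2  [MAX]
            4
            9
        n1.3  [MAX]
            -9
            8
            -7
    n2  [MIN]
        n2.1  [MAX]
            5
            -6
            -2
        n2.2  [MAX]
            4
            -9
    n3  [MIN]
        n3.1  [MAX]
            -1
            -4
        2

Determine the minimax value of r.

4

n1.1 (MAX): max(0, 3, 2) = 3
n1.2 (MAX): max(4, 9) = 9
n1.3 (MAX): max(-9, 8, -7) = 8
n1 (MIN): min(3, 9, 8) = 3
n2.1 (MAX): max(5, -6, -2) = 5
n2.2 (MAX): max(4, -9) = 4
n2 (MIN): min(5, 4) = 4
n3.1 (MAX): max(-1, -4) = -1
n3 (MIN): min(-1, 2) = -1
r (MAX): max(3, 4, -1) = 4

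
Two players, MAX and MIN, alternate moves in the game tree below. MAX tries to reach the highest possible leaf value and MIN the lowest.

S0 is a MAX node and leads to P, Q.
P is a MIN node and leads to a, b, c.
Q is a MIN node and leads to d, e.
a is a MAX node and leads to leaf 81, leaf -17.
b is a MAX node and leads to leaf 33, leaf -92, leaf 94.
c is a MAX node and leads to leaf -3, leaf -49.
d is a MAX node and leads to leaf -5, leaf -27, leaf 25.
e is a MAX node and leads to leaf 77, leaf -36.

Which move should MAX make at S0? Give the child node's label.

a (MAX): max(81, -17) = 81
b (MAX): max(33, -92, 94) = 94
c (MAX): max(-3, -49) = -3
P (MIN): min(81, 94, -3) = -3
d (MAX): max(-5, -27, 25) = 25
e (MAX): max(77, -36) = 77
Q (MIN): min(25, 77) = 25
S0 (MAX): max(-3, 25) = 25
MAX at S0 wants the highest of {P=-3, Q=25}, so chooses Q.

Q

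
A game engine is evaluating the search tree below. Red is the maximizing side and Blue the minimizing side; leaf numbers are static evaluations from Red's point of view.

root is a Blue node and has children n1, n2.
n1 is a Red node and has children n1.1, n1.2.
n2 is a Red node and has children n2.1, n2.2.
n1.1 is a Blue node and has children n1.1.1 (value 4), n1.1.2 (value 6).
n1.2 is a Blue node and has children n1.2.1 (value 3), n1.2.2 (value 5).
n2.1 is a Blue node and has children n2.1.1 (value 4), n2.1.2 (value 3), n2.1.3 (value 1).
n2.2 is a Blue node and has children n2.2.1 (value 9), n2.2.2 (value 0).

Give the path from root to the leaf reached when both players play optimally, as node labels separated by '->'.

root -> n2 -> n2.1 -> n2.1.3

n1.1 (Blue): min(4, 6) = 4
n1.2 (Blue): min(3, 5) = 3
n1 (Red): max(4, 3) = 4
n2.1 (Blue): min(4, 3, 1) = 1
n2.2 (Blue): min(9, 0) = 0
n2 (Red): max(1, 0) = 1
root (Blue): min(4, 1) = 1
At root, Blue picks n2 (lowest: 1).
At n2, Red picks n2.1 (highest: 1).
At n2.1, Blue picks n2.1.3 (lowest: 1).
Terminal value 1.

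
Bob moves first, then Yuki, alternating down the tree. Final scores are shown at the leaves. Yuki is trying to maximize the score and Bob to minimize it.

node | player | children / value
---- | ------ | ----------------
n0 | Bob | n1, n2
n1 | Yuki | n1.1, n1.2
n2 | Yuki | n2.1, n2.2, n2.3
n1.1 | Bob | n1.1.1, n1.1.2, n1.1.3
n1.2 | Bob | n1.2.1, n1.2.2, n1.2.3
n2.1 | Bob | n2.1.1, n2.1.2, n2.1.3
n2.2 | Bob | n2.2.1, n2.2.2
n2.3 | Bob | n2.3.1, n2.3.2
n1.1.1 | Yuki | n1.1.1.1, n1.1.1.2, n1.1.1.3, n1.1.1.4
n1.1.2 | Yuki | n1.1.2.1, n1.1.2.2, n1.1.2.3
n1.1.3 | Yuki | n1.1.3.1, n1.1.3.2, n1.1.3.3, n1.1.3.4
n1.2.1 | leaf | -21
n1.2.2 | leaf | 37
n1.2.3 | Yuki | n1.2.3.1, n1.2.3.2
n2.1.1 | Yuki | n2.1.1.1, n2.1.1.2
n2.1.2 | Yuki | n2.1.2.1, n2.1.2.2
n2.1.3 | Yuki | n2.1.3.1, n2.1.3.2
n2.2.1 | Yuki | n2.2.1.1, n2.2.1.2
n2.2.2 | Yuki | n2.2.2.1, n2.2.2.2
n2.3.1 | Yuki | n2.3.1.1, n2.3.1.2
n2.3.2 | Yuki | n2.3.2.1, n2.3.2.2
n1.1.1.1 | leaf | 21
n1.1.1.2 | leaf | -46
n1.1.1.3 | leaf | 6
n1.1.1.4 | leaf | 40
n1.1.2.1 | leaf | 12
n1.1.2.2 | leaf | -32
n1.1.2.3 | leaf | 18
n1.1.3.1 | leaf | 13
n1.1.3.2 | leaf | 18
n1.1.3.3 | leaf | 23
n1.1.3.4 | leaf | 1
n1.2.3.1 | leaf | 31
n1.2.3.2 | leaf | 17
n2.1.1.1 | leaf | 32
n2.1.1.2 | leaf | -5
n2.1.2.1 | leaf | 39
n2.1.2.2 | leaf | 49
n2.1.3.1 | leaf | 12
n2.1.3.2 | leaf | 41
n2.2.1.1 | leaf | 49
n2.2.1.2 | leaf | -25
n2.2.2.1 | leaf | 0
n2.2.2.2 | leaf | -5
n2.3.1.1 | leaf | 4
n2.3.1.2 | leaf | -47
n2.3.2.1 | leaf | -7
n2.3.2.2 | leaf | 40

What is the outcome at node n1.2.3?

n1.2.3 (Yuki): max(31, 17) = 31

31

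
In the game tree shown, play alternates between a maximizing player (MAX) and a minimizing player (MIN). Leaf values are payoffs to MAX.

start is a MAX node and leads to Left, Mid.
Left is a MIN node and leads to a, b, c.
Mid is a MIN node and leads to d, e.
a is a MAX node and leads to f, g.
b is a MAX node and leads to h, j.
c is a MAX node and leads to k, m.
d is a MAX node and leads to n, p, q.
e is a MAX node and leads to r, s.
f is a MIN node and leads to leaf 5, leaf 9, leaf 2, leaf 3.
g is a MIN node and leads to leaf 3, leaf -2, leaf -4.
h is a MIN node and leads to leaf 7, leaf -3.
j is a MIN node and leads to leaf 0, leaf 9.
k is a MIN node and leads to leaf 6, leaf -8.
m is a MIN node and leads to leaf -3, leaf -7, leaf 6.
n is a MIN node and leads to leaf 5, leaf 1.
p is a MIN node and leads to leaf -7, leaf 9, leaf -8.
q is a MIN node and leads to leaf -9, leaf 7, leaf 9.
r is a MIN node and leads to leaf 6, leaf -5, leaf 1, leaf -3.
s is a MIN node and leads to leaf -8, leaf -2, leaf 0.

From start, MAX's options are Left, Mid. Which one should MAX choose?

f (MIN): min(5, 9, 2, 3) = 2
g (MIN): min(3, -2, -4) = -4
a (MAX): max(2, -4) = 2
h (MIN): min(7, -3) = -3
j (MIN): min(0, 9) = 0
b (MAX): max(-3, 0) = 0
k (MIN): min(6, -8) = -8
m (MIN): min(-3, -7, 6) = -7
c (MAX): max(-8, -7) = -7
Left (MIN): min(2, 0, -7) = -7
n (MIN): min(5, 1) = 1
p (MIN): min(-7, 9, -8) = -8
q (MIN): min(-9, 7, 9) = -9
d (MAX): max(1, -8, -9) = 1
r (MIN): min(6, -5, 1, -3) = -5
s (MIN): min(-8, -2, 0) = -8
e (MAX): max(-5, -8) = -5
Mid (MIN): min(1, -5) = -5
start (MAX): max(-7, -5) = -5
MAX at start wants the highest of {Left=-7, Mid=-5}, so chooses Mid.

Mid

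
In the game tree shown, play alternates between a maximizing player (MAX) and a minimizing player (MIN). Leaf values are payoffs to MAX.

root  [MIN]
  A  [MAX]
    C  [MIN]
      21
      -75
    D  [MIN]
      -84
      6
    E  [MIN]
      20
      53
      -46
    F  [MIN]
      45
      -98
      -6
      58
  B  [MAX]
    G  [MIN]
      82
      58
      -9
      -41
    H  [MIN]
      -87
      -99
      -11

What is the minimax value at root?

-46

C (MIN): min(21, -75) = -75
D (MIN): min(-84, 6) = -84
E (MIN): min(20, 53, -46) = -46
F (MIN): min(45, -98, -6, 58) = -98
A (MAX): max(-75, -84, -46, -98) = -46
G (MIN): min(82, 58, -9, -41) = -41
H (MIN): min(-87, -99, -11) = -99
B (MAX): max(-41, -99) = -41
root (MIN): min(-46, -41) = -46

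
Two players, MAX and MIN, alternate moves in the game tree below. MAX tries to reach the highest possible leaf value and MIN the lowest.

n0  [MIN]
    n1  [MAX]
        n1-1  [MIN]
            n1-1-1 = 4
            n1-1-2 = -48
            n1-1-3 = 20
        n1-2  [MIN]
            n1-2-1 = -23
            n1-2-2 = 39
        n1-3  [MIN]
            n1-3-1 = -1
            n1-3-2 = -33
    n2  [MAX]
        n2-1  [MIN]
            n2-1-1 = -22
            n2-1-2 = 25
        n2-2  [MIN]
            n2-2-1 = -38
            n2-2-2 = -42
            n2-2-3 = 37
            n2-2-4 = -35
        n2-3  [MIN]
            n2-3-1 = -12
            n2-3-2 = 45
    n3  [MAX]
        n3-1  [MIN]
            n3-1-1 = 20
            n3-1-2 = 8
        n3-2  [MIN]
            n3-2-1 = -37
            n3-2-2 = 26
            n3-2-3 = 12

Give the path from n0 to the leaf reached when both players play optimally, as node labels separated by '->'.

n1-1 (MIN): min(4, -48, 20) = -48
n1-2 (MIN): min(-23, 39) = -23
n1-3 (MIN): min(-1, -33) = -33
n1 (MAX): max(-48, -23, -33) = -23
n2-1 (MIN): min(-22, 25) = -22
n2-2 (MIN): min(-38, -42, 37, -35) = -42
n2-3 (MIN): min(-12, 45) = -12
n2 (MAX): max(-22, -42, -12) = -12
n3-1 (MIN): min(20, 8) = 8
n3-2 (MIN): min(-37, 26, 12) = -37
n3 (MAX): max(8, -37) = 8
n0 (MIN): min(-23, -12, 8) = -23
At n0, MIN picks n1 (lowest: -23).
At n1, MAX picks n1-2 (highest: -23).
At n1-2, MIN picks n1-2-1 (lowest: -23).
Terminal value -23.

n0 -> n1 -> n1-2 -> n1-2-1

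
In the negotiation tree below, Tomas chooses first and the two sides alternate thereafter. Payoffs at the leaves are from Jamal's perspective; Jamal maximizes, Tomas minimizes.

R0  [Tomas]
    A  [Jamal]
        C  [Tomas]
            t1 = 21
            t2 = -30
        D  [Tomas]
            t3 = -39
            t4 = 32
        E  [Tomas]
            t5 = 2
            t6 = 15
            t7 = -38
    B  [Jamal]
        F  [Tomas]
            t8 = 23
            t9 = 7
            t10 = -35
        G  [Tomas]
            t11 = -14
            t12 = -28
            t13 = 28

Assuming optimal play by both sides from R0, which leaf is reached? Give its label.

t2

C (Tomas): min(21, -30) = -30
D (Tomas): min(-39, 32) = -39
E (Tomas): min(2, 15, -38) = -38
A (Jamal): max(-30, -39, -38) = -30
F (Tomas): min(23, 7, -35) = -35
G (Tomas): min(-14, -28, 28) = -28
B (Jamal): max(-35, -28) = -28
R0 (Tomas): min(-30, -28) = -30
At R0, Tomas picks A (lowest: -30).
At A, Jamal picks C (highest: -30).
At C, Tomas picks t2 (lowest: -30).
Terminal value -30.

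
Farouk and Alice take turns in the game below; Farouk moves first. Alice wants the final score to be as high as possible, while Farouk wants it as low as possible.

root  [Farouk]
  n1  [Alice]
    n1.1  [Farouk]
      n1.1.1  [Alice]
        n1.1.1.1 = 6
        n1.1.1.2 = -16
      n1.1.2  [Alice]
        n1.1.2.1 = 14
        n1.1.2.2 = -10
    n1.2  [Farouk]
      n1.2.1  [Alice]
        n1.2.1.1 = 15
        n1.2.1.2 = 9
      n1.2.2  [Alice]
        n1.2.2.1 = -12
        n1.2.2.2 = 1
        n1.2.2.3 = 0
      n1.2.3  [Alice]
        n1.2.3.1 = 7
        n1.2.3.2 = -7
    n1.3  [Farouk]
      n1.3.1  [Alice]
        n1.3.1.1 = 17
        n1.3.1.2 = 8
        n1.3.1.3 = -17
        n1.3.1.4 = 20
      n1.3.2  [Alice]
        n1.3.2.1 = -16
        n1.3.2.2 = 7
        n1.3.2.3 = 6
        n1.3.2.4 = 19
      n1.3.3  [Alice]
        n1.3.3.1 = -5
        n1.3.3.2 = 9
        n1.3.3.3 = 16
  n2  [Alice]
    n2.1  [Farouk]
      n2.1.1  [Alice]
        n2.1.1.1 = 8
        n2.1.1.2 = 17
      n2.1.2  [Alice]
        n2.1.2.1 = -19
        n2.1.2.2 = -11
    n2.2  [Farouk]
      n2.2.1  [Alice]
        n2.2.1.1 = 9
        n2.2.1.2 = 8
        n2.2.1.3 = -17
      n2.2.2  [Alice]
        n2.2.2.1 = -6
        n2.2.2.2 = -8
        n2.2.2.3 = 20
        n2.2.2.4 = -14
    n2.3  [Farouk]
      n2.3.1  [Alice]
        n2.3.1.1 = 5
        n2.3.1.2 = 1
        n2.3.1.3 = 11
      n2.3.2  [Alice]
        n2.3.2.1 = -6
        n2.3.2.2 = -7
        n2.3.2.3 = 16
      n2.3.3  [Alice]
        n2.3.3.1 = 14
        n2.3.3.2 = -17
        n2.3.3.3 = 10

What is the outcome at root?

n1.1.1 (Alice): max(6, -16) = 6
n1.1.2 (Alice): max(14, -10) = 14
n1.1 (Farouk): min(6, 14) = 6
n1.2.1 (Alice): max(15, 9) = 15
n1.2.2 (Alice): max(-12, 1, 0) = 1
n1.2.3 (Alice): max(7, -7) = 7
n1.2 (Farouk): min(15, 1, 7) = 1
n1.3.1 (Alice): max(17, 8, -17, 20) = 20
n1.3.2 (Alice): max(-16, 7, 6, 19) = 19
n1.3.3 (Alice): max(-5, 9, 16) = 16
n1.3 (Farouk): min(20, 19, 16) = 16
n1 (Alice): max(6, 1, 16) = 16
n2.1.1 (Alice): max(8, 17) = 17
n2.1.2 (Alice): max(-19, -11) = -11
n2.1 (Farouk): min(17, -11) = -11
n2.2.1 (Alice): max(9, 8, -17) = 9
n2.2.2 (Alice): max(-6, -8, 20, -14) = 20
n2.2 (Farouk): min(9, 20) = 9
n2.3.1 (Alice): max(5, 1, 11) = 11
n2.3.2 (Alice): max(-6, -7, 16) = 16
n2.3.3 (Alice): max(14, -17, 10) = 14
n2.3 (Farouk): min(11, 16, 14) = 11
n2 (Alice): max(-11, 9, 11) = 11
root (Farouk): min(16, 11) = 11

11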